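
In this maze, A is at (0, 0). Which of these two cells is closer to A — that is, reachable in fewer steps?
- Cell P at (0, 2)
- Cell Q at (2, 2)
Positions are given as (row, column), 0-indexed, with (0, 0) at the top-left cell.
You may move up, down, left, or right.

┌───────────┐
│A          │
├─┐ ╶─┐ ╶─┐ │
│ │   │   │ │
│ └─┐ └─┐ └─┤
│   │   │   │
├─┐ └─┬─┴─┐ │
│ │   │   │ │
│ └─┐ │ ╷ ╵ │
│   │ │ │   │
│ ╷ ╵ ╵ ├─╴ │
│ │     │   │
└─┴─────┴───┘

Shortest path A → P at (0, 2): 2 steps
Shortest path A → Q at (2, 2): 4 steps

P is closer (2 steps vs 4 steps).

Path to P:

┌───────────┐
│A → P      │
├─┐ ╶─┐ ╶─┐ │
│ │   │   │ │
│ └─┐ └─┐ └─┤
│   │   │   │
├─┐ └─┬─┴─┐ │
│ │   │   │ │
│ └─┐ │ ╷ ╵ │
│   │ │ │   │
│ ╷ ╵ ╵ ├─╴ │
│ │     │   │
└─┴─────┴───┘

Path to Q:

┌───────────┐
│A ↓        │
├─┐ ╶─┐ ╶─┐ │
│ │↳ ↓│   │ │
│ └─┐ └─┐ └─┤
│   │Q  │   │
├─┐ └─┬─┴─┐ │
│ │   │   │ │
│ └─┐ │ ╷ ╵ │
│   │ │ │   │
│ ╷ ╵ ╵ ├─╴ │
│ │     │   │
└─┴─────┴───┘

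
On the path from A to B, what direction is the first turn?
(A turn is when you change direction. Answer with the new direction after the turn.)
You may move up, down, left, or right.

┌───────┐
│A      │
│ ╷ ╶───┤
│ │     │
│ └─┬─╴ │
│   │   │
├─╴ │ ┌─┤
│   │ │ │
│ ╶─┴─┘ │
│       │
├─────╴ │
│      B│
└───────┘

Directions: down, down, right, down, left, down, right, right, right, down
First turn direction: right

Solution:

┌───────┐
│A      │
│ ╷ ╶───┤
│↓│     │
│ └─┬─╴ │
│↳ ↓│   │
├─╴ │ ┌─┤
│↓ ↲│ │ │
│ ╶─┴─┘ │
│↳ → → ↓│
├─────╴ │
│      B│
└───────┘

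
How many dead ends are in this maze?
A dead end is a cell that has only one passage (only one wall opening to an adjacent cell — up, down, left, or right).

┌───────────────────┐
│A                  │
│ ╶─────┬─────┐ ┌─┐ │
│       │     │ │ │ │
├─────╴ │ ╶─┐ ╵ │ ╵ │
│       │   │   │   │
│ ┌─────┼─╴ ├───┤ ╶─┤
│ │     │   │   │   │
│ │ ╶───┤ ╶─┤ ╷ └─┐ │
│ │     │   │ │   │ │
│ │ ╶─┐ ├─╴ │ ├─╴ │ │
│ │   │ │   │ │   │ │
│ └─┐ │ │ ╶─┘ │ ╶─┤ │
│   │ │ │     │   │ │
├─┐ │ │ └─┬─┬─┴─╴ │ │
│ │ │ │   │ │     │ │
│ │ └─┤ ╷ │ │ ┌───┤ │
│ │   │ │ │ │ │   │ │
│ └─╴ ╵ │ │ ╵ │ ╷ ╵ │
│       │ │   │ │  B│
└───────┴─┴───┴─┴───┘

Checking each cell for number of passages:

Dead ends found at positions:
  (1, 8)
  (3, 3)
  (7, 0)
  (7, 2)
  (7, 5)
  (9, 4)
  (9, 7)
Total dead ends: 7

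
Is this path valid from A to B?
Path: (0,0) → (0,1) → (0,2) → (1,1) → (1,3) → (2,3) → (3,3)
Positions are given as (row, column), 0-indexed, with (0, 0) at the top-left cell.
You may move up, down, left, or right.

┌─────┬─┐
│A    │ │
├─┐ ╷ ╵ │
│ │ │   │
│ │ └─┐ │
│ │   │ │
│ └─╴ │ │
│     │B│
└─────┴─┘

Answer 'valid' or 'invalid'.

Checking path validity:
Result: Invalid move at step 3: cannot move from (0, 2) to (1, 1).

invalid

Correct solution:

┌─────┬─┐
│A → ↓│ │
├─┐ ╷ ╵ │
│ │ │↳ ↓│
│ │ └─┐ │
│ │   │↓│
│ └─╴ │ │
│     │B│
└─────┴─┘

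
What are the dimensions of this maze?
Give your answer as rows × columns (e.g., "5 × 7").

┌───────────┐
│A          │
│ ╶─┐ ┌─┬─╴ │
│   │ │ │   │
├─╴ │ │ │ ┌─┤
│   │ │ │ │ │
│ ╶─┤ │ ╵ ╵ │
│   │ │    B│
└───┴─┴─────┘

Counting the maze dimensions:
Rows (vertical): 4
Columns (horizontal): 6
Dimensions: 4 × 6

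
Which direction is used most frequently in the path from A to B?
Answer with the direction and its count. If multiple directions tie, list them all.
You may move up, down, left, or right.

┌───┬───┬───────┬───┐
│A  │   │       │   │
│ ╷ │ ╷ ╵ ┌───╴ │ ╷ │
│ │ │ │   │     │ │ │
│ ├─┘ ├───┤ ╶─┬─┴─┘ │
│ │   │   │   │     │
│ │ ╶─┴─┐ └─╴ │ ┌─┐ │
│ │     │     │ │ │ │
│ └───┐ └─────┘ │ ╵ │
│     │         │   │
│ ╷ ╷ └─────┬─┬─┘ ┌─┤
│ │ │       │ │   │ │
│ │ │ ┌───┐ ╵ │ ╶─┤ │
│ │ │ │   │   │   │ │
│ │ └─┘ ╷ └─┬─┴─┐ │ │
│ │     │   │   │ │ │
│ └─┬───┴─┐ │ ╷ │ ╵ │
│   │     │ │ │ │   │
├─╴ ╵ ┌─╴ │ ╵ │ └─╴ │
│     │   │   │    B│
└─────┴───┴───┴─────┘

Directions: down, down, down, down, right, down, down, down, right, right, up, right, down, right, down, down, right, up, up, right, down, down, right, right
Counts: {'down': 12, 'right': 9, 'up': 3}
Most common: down (12 times)

Solution:

┌───┬───┬───────┬───┐
│A  │   │       │   │
│ ╷ │ ╷ ╵ ┌───╴ │ ╷ │
│↓│ │ │   │     │ │ │
│ ├─┘ ├───┤ ╶─┬─┴─┘ │
│↓│   │   │   │     │
│ │ ╶─┴─┐ └─╴ │ ┌─┐ │
│↓│     │     │ │ │ │
│ └───┐ └─────┘ │ ╵ │
│↳ ↓  │         │   │
│ ╷ ╷ └─────┬─┬─┘ ┌─┤
│ │↓│       │ │   │ │
│ │ │ ┌───┐ ╵ │ ╶─┤ │
│ │↓│ │↱ ↓│   │   │ │
│ │ └─┘ ╷ └─┬─┴─┐ │ │
│ │↳ → ↑│↳ ↓│↱ ↓│ │ │
│ └─┬───┴─┐ │ ╷ │ ╵ │
│   │     │↓│↑│↓│   │
├─╴ ╵ ┌─╴ │ ╵ │ └─╴ │
│     │   │↳ ↑│↳ → B│
└─────┴───┴───┴─────┘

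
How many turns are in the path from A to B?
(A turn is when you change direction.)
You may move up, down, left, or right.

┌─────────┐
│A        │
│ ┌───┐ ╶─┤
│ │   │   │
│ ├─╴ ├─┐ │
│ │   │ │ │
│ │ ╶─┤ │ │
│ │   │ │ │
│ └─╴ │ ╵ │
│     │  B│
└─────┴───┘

Directions: right, right, right, down, right, down, down, down
Number of turns: 3

Solution:

┌─────────┐
│A → → ↓  │
│ ┌───┐ ╶─┤
│ │   │↳ ↓│
│ ├─╴ ├─┐ │
│ │   │ │↓│
│ │ ╶─┤ │ │
│ │   │ │↓│
│ └─╴ │ ╵ │
│     │  B│
└─────┴───┘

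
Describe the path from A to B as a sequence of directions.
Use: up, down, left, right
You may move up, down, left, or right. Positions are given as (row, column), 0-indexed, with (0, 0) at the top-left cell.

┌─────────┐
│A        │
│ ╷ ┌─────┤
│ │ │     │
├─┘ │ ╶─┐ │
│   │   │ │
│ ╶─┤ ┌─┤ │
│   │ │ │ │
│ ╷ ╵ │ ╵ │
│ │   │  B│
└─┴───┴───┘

Finding the path and converting it to directions:
Path through cells: (0,0) → (0,1) → (1,1) → (2,1) → (2,0) → (3,0) → (3,1) → (4,1) → (4,2) → (3,2) → (2,2) → (1,2) → (1,3) → (1,4) → (2,4) → (3,4) → (4,4)
Directions: right, down, down, left, down, right, down, right, up, up, up, right, right, down, down, down

Solution:

┌─────────┐
│A ↓      │
│ ╷ ┌─────┤
│ │↓│↱ → ↓│
├─┘ │ ╶─┐ │
│↓ ↲│↑  │↓│
│ ╶─┤ ┌─┤ │
│↳ ↓│↑│ │↓│
│ ╷ ╵ │ ╵ │
│ │↳ ↑│  B│
└─┴───┴───┘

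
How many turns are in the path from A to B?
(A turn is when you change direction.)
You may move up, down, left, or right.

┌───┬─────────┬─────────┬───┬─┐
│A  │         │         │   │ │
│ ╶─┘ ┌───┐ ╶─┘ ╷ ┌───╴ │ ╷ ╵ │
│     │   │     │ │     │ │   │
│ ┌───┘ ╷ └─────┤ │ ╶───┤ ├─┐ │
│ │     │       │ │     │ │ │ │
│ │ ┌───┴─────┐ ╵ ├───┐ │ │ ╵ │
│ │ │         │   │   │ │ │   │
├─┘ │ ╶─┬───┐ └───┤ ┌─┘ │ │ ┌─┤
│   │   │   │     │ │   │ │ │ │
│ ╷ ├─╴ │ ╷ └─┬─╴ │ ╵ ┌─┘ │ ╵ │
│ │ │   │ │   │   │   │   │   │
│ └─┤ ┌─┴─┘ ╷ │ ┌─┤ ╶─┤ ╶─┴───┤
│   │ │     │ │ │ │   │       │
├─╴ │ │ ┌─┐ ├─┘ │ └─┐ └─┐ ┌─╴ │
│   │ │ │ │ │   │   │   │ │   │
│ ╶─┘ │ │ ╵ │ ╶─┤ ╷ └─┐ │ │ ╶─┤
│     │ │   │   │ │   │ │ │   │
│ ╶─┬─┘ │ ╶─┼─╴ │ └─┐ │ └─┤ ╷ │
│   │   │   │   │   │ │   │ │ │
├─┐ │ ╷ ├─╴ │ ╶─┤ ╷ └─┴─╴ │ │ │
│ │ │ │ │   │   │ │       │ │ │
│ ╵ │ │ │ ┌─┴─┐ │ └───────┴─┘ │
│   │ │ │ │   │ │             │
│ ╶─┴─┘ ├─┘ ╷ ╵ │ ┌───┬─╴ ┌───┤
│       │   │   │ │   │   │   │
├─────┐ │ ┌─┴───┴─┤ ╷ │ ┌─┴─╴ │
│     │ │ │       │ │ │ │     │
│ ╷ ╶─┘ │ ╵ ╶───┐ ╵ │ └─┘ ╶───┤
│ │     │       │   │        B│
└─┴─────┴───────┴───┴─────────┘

Directions: down, right, right, up, right, right, right, down, right, right, up, right, down, down, down, left, up, left, left, left, up, left, down, left, left, down, down, left, down, down, right, down, left, down, right, right, up, up, up, right, up, left, up, right, right, right, right, down, right, right, down, left, down, down, left, down, right, down, left, down, right, down, down, left, up, left, down, left, down, down, right, up, right, right, right, down, right, up, up, right, down, down, right, right, right, right
Number of turns: 57

Solution:

┌───┬─────────┬─────────┬───┬─┐
│A  │↱ → → ↓  │↱ ↓      │   │ │
│ ╶─┘ ┌───┐ ╶─┘ ╷ ┌───╴ │ ╷ ╵ │
│↳ → ↑│↓ ↰│↳ → ↑│↓│     │ │   │
│ ┌───┘ ╷ └─────┤ │ ╶───┤ ├─┐ │
│ │↓ ← ↲│↑ ← ← ↰│↓│     │ │ │ │
│ │ ┌───┴─────┐ ╵ ├───┐ │ │ ╵ │
│ │↓│↱ → → → ↓│↑ ↲│   │ │ │   │
├─┘ │ ╶─┬───┐ └───┤ ┌─┘ │ │ ┌─┤
│↓ ↲│↑ ↰│   │↳ → ↓│ │   │ │ │ │
│ ╷ ├─╴ │ ╷ └─┬─╴ │ ╵ ┌─┘ │ ╵ │
│↓│ │↱ ↑│ │   │↓ ↲│   │   │   │
│ └─┤ ┌─┴─┘ ╷ │ ┌─┤ ╶─┤ ╶─┴───┤
│↳ ↓│↑│     │ │↓│ │   │       │
├─╴ │ │ ┌─┐ ├─┘ │ └─┐ └─┐ ┌─╴ │
│↓ ↲│↑│ │ │ │↓ ↲│   │   │ │   │
│ ╶─┘ │ │ ╵ │ ╶─┤ ╷ └─┐ │ │ ╶─┤
│↳ → ↑│ │   │↳ ↓│ │   │ │ │   │
│ ╶─┬─┘ │ ╶─┼─╴ │ └─┐ │ └─┤ ╷ │
│   │   │   │↓ ↲│   │ │   │ │ │
├─┐ │ ╷ ├─╴ │ ╶─┤ ╷ └─┴─╴ │ │ │
│ │ │ │ │   │↳ ↓│ │       │ │ │
│ ╵ │ │ │ ┌─┴─┐ │ └───────┴─┘ │
│   │ │ │ │↓ ↰│↓│             │
│ ╶─┴─┘ ├─┘ ╷ ╵ │ ┌───┬─╴ ┌───┤
│       │↓ ↲│↑ ↲│ │↱ ↓│   │   │
├─────┐ │ ┌─┴───┴─┤ ╷ │ ┌─┴─╴ │
│     │ │↓│↱ → → ↓│↑│↓│ │     │
│ ╷ ╶─┘ │ ╵ ╶───┐ ╵ │ └─┘ ╶───┤
│ │     │↳ ↑    │↳ ↑│↳ → → → B│
└─┴─────┴───────┴───┴─────────┘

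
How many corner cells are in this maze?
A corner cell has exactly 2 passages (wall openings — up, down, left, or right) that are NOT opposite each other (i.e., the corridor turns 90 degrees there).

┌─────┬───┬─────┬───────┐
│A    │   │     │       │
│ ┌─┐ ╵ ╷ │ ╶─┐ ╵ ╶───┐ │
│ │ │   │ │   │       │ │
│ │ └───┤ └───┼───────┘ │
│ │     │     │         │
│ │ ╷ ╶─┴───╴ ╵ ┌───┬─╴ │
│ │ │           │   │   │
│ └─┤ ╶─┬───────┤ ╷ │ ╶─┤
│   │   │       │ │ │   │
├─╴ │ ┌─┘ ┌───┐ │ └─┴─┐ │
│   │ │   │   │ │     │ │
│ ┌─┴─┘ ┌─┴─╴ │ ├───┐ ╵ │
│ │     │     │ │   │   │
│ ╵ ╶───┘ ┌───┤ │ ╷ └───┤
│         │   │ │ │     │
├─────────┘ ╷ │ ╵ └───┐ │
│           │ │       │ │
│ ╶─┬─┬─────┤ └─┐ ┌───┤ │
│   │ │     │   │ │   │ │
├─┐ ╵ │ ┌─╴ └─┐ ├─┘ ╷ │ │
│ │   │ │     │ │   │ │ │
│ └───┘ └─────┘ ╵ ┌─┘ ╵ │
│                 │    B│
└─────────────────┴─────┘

Counting corner cells (2 non-opposite passages):
Total corners: 65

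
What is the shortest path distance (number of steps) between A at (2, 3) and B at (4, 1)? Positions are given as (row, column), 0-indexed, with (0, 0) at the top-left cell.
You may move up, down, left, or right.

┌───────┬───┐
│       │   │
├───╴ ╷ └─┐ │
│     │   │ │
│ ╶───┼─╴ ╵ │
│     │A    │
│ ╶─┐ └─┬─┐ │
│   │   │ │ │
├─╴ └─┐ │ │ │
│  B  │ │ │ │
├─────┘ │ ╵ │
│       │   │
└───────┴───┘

Finding path from (2, 3) to (4, 1):
Path: (2,3) → (2,4) → (1,4) → (1,3) → (0,3) → (0,2) → (1,2) → (1,1) → (1,0) → (2,0) → (3,0) → (3,1) → (4,1)
Distance: 12 steps

Solution:

┌───────┬───┐
│    ↓ ↰│   │
├───╴ ╷ └─┐ │
│↓ ← ↲│↑ ↰│ │
│ ╶───┼─╴ ╵ │
│↓    │A ↑  │
│ ╶─┐ └─┬─┐ │
│↳ ↓│   │ │ │
├─╴ └─┐ │ │ │
│  B  │ │ │ │
├─────┘ │ ╵ │
│       │   │
└───────┴───┘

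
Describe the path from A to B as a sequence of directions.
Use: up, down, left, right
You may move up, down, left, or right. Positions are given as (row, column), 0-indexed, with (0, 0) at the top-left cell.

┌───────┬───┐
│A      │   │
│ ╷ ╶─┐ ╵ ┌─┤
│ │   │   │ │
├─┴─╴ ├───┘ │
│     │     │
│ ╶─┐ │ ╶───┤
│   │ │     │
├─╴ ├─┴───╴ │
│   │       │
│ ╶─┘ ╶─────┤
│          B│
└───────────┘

Finding the path and converting it to directions:
Path through cells: (0,0) → (0,1) → (1,1) → (1,2) → (2,2) → (2,1) → (2,0) → (3,0) → (3,1) → (4,1) → (4,0) → (5,0) → (5,1) → (5,2) → (5,3) → (5,4) → (5,5)
Directions: right, down, right, down, left, left, down, right, down, left, down, right, right, right, right, right

Solution:

┌───────┬───┐
│A ↓    │   │
│ ╷ ╶─┐ ╵ ┌─┤
│ │↳ ↓│   │ │
├─┴─╴ ├───┘ │
│↓ ← ↲│     │
│ ╶─┐ │ ╶───┤
│↳ ↓│ │     │
├─╴ ├─┴───╴ │
│↓ ↲│       │
│ ╶─┘ ╶─────┤
│↳ → → → → B│
└───────────┘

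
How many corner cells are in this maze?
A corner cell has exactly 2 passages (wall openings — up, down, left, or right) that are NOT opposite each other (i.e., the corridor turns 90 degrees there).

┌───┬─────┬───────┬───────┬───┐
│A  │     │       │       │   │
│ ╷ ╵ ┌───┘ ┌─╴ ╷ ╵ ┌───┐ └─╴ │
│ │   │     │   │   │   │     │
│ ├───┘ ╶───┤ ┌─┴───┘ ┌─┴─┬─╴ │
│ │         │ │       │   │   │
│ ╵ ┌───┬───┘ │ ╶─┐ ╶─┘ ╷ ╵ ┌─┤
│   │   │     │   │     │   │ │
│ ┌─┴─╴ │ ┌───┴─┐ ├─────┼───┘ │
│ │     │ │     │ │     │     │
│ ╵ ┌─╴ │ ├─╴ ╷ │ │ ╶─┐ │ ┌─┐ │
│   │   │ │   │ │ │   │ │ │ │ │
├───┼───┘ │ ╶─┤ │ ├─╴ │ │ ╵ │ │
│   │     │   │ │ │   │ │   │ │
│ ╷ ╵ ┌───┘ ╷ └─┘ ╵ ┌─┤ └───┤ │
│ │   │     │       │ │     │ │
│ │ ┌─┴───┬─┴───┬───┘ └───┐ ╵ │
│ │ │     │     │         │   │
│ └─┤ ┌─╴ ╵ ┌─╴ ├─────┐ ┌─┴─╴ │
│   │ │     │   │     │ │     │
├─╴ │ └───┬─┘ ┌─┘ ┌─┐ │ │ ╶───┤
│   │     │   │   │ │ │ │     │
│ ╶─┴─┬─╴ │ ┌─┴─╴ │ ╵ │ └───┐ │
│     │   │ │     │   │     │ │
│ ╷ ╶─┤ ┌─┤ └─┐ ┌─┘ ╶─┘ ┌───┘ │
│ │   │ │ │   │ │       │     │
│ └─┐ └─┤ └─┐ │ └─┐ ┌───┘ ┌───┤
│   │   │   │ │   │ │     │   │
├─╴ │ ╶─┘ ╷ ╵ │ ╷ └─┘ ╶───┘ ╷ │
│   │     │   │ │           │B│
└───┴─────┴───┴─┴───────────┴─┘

Counting corner cells (2 non-opposite passages):
Total corners: 110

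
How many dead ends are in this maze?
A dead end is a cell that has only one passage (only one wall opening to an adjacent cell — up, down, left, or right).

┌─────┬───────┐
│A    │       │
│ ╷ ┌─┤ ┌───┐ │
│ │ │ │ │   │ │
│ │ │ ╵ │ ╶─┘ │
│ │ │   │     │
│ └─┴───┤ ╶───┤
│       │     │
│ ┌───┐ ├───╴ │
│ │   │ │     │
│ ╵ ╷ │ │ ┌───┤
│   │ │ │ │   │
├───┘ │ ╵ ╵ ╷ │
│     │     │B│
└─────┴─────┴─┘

Checking each cell for number of passages:

Dead ends found at positions:
  (0, 2)
  (1, 2)
  (1, 5)
  (2, 1)
  (6, 0)
  (6, 6)
Total dead ends: 6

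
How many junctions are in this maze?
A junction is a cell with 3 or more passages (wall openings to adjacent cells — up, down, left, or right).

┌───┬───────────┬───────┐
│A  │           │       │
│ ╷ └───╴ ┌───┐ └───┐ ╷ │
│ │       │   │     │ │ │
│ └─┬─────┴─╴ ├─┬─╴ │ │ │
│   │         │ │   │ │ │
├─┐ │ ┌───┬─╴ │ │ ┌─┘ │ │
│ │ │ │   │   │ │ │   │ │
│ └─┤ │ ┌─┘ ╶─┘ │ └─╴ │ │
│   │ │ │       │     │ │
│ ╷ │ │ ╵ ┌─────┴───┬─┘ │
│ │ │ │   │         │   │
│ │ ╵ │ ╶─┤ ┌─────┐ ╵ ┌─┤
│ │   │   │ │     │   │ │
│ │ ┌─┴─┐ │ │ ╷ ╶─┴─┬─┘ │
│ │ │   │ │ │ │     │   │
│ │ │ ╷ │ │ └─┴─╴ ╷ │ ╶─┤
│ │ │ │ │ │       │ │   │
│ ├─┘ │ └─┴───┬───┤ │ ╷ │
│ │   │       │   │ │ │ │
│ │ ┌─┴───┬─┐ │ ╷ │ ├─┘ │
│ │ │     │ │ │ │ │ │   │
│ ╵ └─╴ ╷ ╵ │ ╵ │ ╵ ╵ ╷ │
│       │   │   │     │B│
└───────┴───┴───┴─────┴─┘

Checking each cell for number of passages:

Junctions found (3+ passages):
  (0, 4): 3 passages
  (0, 10): 3 passages
  (2, 6): 3 passages
  (3, 10): 3 passages
  (4, 0): 3 passages
  (4, 5): 3 passages
  (5, 3): 3 passages
  (6, 1): 3 passages
  (6, 7): 3 passages
  (7, 8): 3 passages
  (8, 10): 3 passages
  (10, 3): 3 passages
  (10, 11): 3 passages
  (11, 1): 3 passages
  (11, 9): 3 passages
Total junctions: 15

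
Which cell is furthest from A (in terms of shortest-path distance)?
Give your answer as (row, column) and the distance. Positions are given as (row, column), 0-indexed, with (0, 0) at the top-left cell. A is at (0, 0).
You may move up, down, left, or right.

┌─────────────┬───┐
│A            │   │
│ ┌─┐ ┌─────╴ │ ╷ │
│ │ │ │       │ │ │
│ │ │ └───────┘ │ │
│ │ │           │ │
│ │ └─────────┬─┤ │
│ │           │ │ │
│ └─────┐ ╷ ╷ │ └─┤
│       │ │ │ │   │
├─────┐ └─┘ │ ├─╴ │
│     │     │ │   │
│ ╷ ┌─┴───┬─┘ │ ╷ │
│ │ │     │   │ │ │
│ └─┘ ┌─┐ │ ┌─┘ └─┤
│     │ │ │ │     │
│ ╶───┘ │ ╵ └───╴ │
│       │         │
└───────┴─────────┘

Computing BFS distances from A to all cells:
Furthest cell: (7, 3)
Distance: 32 steps

Path from A to the furthest cell:

┌─────────────┬───┐
│A            │   │
│ ┌─┐ ┌─────╴ │ ╷ │
│↓│ │ │       │ │ │
│ │ │ └───────┘ │ │
│↓│ │           │ │
│ │ └─────────┬─┤ │
│↓│        ↱ ↓│ │ │
│ └─────┐ ╷ ╷ │ └─┤
│↳ → → ↓│ │↑│↓│   │
├─────┐ └─┘ │ ├─╴ │
│     │↳ → ↑│↓│   │
│ ╷ ┌─┴───┬─┘ │ ╷ │
│ │ │↓ ← ↰│↓ ↲│ │ │
│ └─┘ ┌─┐ │ ┌─┘ └─┤
│↓ ← ↲│B│↑│↓│     │
│ ╶───┘ │ ╵ └───╴ │
│↳ → → ↑│↑ ↲      │
└───────┴─────────┘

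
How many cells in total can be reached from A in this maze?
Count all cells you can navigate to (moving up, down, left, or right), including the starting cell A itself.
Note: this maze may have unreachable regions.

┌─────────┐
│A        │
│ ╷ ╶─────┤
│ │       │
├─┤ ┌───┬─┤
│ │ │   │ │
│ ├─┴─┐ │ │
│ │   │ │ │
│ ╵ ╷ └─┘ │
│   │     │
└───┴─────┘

Using BFS/flood-fill to find all reachable cells from A:
Maze size: 5 × 5 = 25 total cells
14 cell(s) are walled off and cannot be reached from A.
Reachable cells: 11

Reachable region (· marks reachable cells):

┌─────────┐
│A · · · ·│
│ ╷ ╶─────┤
│·│· · · ·│
├─┤ ┌───┬─┤
│ │·│   │ │
│ ├─┴─┐ │ │
│ │   │ │ │
│ ╵ ╷ └─┘ │
│   │     │
└───┴─────┘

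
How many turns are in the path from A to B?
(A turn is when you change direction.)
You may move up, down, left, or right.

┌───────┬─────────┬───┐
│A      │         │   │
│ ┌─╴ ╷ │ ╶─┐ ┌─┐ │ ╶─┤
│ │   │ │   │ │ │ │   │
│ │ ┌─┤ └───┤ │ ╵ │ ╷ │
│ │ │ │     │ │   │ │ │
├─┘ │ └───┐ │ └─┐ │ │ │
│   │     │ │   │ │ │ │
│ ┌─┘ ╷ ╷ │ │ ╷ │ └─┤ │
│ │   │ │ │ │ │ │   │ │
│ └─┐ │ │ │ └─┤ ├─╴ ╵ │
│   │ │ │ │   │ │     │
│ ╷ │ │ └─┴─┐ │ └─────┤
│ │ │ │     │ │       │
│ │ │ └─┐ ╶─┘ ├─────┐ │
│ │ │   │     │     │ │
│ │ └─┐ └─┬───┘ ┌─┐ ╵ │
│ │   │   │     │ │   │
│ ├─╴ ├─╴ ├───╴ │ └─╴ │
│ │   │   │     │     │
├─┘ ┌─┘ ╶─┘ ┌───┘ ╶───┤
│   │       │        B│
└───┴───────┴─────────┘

Directions: right, right, right, down, down, right, right, down, down, down, right, down, down, left, left, up, left, up, up, up, left, down, down, down, down, right, down, right, down, left, down, right, right, up, right, right, up, up, right, right, down, right, down, left, left, down, right, right
Number of turns: 28

Solution:

┌───────┬─────────┬───┐
│A → → ↓│         │   │
│ ┌─╴ ╷ │ ╶─┐ ┌─┐ │ ╶─┤
│ │   │↓│   │ │ │ │   │
│ │ ┌─┤ └───┤ │ ╵ │ ╷ │
│ │ │ │↳ → ↓│ │   │ │ │
├─┘ │ └───┐ │ └─┐ │ │ │
│   │↓ ↰  │↓│   │ │ │ │
│ ┌─┘ ╷ ╷ │ │ ╷ │ └─┤ │
│ │  ↓│↑│ │↓│ │ │   │ │
│ └─┐ │ │ │ └─┤ ├─╴ ╵ │
│   │↓│↑│ │↳ ↓│ │     │
│ ╷ │ │ └─┴─┐ │ └─────┤
│ │ │↓│↑ ↰  │↓│       │
│ │ │ └─┐ ╶─┘ ├─────┐ │
│ │ │↳ ↓│↑ ← ↲│↱ → ↓│ │
│ │ └─┐ └─┬───┘ ┌─┐ ╵ │
│ │   │↳ ↓│    ↑│ │↳ ↓│
│ ├─╴ ├─╴ ├───╴ │ └─╴ │
│ │   │↓ ↲│↱ → ↑│↓ ← ↲│
├─┘ ┌─┘ ╶─┘ ┌───┘ ╶───┤
│   │  ↳ → ↑│    ↳ → B│
└───┴───────┴─────────┘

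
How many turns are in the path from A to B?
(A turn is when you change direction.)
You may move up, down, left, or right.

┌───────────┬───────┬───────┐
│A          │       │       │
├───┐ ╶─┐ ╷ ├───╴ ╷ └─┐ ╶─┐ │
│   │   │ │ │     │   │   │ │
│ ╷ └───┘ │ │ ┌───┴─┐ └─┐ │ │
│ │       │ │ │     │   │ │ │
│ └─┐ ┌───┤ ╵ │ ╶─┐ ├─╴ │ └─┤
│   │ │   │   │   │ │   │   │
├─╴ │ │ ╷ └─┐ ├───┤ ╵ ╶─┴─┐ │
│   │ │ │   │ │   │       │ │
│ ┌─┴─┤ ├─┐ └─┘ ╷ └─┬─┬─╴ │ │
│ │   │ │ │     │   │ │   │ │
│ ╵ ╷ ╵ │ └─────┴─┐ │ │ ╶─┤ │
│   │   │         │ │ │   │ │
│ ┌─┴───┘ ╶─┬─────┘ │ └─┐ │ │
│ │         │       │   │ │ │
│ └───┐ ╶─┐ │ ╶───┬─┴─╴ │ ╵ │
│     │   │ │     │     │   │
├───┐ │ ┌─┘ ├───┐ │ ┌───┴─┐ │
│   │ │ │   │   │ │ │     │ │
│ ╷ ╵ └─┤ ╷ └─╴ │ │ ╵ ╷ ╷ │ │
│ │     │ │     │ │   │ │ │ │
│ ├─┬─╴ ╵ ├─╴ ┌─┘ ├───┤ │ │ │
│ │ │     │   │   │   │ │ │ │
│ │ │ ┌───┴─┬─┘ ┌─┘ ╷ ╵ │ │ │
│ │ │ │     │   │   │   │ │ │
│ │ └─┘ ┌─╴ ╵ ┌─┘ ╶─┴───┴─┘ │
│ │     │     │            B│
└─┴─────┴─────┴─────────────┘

Directions: right, right, right, right, right, down, down, down, right, up, up, right, right, up, right, down, right, down, right, down, left, down, right, right, down, left, down, right, down, down, right, down, down, down, down, down
Number of turns: 21

Solution:

┌───────────┬───────┬───────┐
│A → → → → ↓│    ↱ ↓│       │
├───┐ ╶─┐ ╷ ├───╴ ╷ └─┐ ╶─┐ │
│   │   │ │↓│↱ → ↑│↳ ↓│   │ │
│ ╷ └───┘ │ │ ┌───┴─┐ └─┐ │ │
│ │       │↓│↑│     │↳ ↓│ │ │
│ └─┐ ┌───┤ ╵ │ ╶─┐ ├─╴ │ └─┤
│   │ │   │↳ ↑│   │ │↓ ↲│   │
├─╴ │ │ ╷ └─┐ ├───┤ ╵ ╶─┴─┐ │
│   │ │ │   │ │   │  ↳ → ↓│ │
│ ┌─┴─┤ ├─┐ └─┘ ╷ └─┬─┬─╴ │ │
│ │   │ │ │     │   │ │↓ ↲│ │
│ ╵ ╷ ╵ │ └─────┴─┐ │ │ ╶─┤ │
│   │   │         │ │ │↳ ↓│ │
│ ┌─┴───┘ ╶─┬─────┘ │ └─┐ │ │
│ │         │       │   │↓│ │
│ └───┐ ╶─┐ │ ╶───┬─┴─╴ │ ╵ │
│     │   │ │     │     │↳ ↓│
├───┐ │ ┌─┘ ├───┐ │ ┌───┴─┐ │
│   │ │ │   │   │ │ │     │↓│
│ ╷ ╵ └─┤ ╷ └─╴ │ │ ╵ ╷ ╷ │ │
│ │     │ │     │ │   │ │ │↓│
│ ├─┬─╴ ╵ ├─╴ ┌─┘ ├───┤ │ │ │
│ │ │     │   │   │   │ │ │↓│
│ │ │ ┌───┴─┬─┘ ┌─┘ ╷ ╵ │ │ │
│ │ │ │     │   │   │   │ │↓│
│ │ └─┘ ┌─╴ ╵ ┌─┘ ╶─┴───┴─┘ │
│ │     │     │            B│
└─┴─────┴─────┴─────────────┘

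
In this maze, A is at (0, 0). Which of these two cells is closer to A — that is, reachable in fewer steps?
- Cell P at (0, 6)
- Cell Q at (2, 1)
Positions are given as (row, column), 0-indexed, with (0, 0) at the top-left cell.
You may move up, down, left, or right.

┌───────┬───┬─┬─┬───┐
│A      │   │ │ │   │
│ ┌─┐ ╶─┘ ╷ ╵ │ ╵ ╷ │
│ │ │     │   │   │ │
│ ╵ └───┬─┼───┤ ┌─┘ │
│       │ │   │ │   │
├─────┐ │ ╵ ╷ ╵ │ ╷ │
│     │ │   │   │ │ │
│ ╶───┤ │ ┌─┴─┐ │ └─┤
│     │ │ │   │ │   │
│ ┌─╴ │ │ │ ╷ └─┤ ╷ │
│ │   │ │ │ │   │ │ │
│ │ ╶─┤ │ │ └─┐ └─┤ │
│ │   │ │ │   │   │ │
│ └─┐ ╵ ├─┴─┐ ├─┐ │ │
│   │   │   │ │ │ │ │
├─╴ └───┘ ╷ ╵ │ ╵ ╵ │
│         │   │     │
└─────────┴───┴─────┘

Shortest path A → P at (0, 6): 10 steps
Shortest path A → Q at (2, 1): 3 steps

Q is closer (3 steps vs 10 steps).

Path to P:

┌───────┬───┬─┬─┬───┐
│A → ↓  │↱ ↓│P│ │   │
│ ┌─┐ ╶─┘ ╷ ╵ │ ╵ ╷ │
│ │ │↳ → ↑│↳ ↑│   │ │
│ ╵ └───┬─┼───┤ ┌─┘ │
│       │ │   │ │   │
├─────┐ │ ╵ ╷ ╵ │ ╷ │
│     │ │   │   │ │ │
│ ╶───┤ │ ┌─┴─┐ │ └─┤
│     │ │ │   │ │   │
│ ┌─╴ │ │ │ ╷ └─┤ ╷ │
│ │   │ │ │ │   │ │ │
│ │ ╶─┤ │ │ └─┐ └─┤ │
│ │   │ │ │   │   │ │
│ └─┐ ╵ ├─┴─┐ ├─┐ │ │
│   │   │   │ │ │ │ │
├─╴ └───┘ ╷ ╵ │ ╵ ╵ │
│         │   │     │
└─────────┴───┴─────┘

Path to Q:

┌───────┬───┬─┬─┬───┐
│A      │   │ │ │   │
│ ┌─┐ ╶─┘ ╷ ╵ │ ╵ ╷ │
│↓│ │     │   │   │ │
│ ╵ └───┬─┼───┤ ┌─┘ │
│↳ Q    │ │   │ │   │
├─────┐ │ ╵ ╷ ╵ │ ╷ │
│     │ │   │   │ │ │
│ ╶───┤ │ ┌─┴─┐ │ └─┤
│     │ │ │   │ │   │
│ ┌─╴ │ │ │ ╷ └─┤ ╷ │
│ │   │ │ │ │   │ │ │
│ │ ╶─┤ │ │ └─┐ └─┤ │
│ │   │ │ │   │   │ │
│ └─┐ ╵ ├─┴─┐ ├─┐ │ │
│   │   │   │ │ │ │ │
├─╴ └───┘ ╷ ╵ │ ╵ ╵ │
│         │   │     │
└─────────┴───┴─────┘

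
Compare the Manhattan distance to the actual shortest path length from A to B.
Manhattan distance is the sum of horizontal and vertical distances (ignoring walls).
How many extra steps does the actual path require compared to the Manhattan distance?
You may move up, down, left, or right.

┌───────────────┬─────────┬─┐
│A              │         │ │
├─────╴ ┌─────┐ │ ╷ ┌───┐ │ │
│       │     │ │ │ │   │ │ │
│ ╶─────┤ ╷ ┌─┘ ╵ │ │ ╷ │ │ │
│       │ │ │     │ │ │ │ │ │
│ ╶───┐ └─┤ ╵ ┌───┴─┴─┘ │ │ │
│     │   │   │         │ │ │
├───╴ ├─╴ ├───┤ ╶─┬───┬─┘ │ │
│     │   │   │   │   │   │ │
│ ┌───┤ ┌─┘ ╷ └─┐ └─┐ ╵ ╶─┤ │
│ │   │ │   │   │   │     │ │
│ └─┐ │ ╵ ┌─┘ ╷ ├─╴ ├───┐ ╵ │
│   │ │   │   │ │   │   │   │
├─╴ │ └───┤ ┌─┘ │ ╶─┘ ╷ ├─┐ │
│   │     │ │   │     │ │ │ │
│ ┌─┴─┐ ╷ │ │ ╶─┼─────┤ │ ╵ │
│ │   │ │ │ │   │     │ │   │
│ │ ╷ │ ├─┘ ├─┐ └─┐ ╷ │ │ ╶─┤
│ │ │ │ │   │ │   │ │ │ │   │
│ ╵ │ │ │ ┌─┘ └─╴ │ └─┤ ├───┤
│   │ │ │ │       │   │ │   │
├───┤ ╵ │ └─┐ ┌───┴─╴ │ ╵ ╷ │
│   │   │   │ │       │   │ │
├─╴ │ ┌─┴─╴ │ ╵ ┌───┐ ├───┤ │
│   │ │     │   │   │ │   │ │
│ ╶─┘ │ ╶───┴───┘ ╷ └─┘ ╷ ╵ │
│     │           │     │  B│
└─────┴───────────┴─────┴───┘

Manhattan distance: |13 - 0| + |13 - 0| = 26
Actual path length: 50
Extra steps: 50 - 26 = 24

Solution:

┌───────────────┬─────────┬─┐
│A → → ↓        │         │ │
├─────╴ ┌─────┐ │ ╷ ┌───┐ │ │
│↓ ← ← ↲│     │ │ │ │   │ │ │
│ ╶─────┤ ╷ ┌─┘ ╵ │ │ ╷ │ │ │
│↳ → → ↓│ │ │     │ │ │ │ │ │
│ ╶───┐ └─┤ ╵ ┌───┴─┴─┘ │ │ │
│     │↳ ↓│   │         │ │ │
├───╴ ├─╴ ├───┤ ╶─┬───┬─┘ │ │
│     │↓ ↲│↱ ↓│   │   │   │ │
│ ┌───┤ ┌─┘ ╷ └─┐ └─┐ ╵ ╶─┤ │
│ │   │↓│↱ ↑│↓  │   │     │ │
│ └─┐ │ ╵ ┌─┘ ╷ ├─╴ ├───┐ ╵ │
│   │ │↳ ↑│↓ ↲│ │   │   │   │
├─╴ │ └───┤ ┌─┘ │ ╶─┘ ╷ ├─┐ │
│   │     │↓│   │     │ │ │ │
│ ┌─┴─┐ ╷ │ │ ╶─┼─────┤ │ ╵ │
│ │   │ │ │↓│   │     │ │   │
│ │ ╷ │ ├─┘ ├─┐ └─┐ ╷ │ │ ╶─┤
│ │ │ │ │↓ ↲│ │   │ │ │ │   │
│ ╵ │ │ │ ┌─┘ └─╴ │ └─┤ ├───┤
│   │ │ │↓│       │   │ │   │
├───┤ ╵ │ └─┐ ┌───┴─╴ │ ╵ ╷ │
│   │   │↳ ↓│ │       │   │ │
├─╴ │ ┌─┴─╴ │ ╵ ┌───┐ ├───┤ │
│   │ │↓ ← ↲│   │↱ ↓│ │↱ ↓│ │
│ ╶─┘ │ ╶───┴───┘ ╷ └─┘ ╷ ╵ │
│     │↳ → → → → ↑│↳ → ↑│↳ B│
└─────┴───────────┴─────┴───┘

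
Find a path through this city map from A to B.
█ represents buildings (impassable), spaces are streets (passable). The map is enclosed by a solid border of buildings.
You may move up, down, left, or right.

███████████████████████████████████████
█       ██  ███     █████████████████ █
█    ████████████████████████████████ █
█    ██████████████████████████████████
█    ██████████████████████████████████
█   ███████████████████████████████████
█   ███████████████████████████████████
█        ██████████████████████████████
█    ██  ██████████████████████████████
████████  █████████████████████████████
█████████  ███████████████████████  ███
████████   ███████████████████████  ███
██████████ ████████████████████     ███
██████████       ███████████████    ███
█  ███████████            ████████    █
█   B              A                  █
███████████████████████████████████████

Finding the shortest path from A to B:
Movement: cardinal only
Path length: 15 steps
Directions: left → left → left → left → left → left → left → left → left → left → left → left → left → left → left

Solution:

███████████████████████████████████████
█       ██  ███     █████████████████ █
█    ████████████████████████████████ █
█    ██████████████████████████████████
█    ██████████████████████████████████
█   ███████████████████████████████████
█   ███████████████████████████████████
█        ██████████████████████████████
█    ██  ██████████████████████████████
████████  █████████████████████████████
█████████  ███████████████████████  ███
████████   ███████████████████████  ███
██████████ ████████████████████     ███
██████████       ███████████████    ███
█  ███████████            ████████    █
█   B←←←←←←←←←←←←←←A                  █
███████████████████████████████████████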